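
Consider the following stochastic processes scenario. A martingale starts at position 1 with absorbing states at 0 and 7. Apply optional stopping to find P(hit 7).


By optional stopping theorem: E(M at tau) = M(0) = 1
P(hit 7)*7 + P(hit 0)*0 = 1
P(hit 7) = (1 - 0)/(7 - 0) = 1/7 = 0.1429

0.1429


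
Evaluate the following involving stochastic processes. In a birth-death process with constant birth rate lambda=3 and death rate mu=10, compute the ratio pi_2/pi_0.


For birth-death process, pi_n/pi_0 = (lambda/mu)^n
= (3/10)^2
= 0.0900

0.0900


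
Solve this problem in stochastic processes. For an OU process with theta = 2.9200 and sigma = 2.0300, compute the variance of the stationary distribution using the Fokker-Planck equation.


Stationary variance = sigma^2 / (2*theta)
= 2.0300^2 / (2*2.9200)
= 4.1209 / 5.8400
= 0.7056

0.7056


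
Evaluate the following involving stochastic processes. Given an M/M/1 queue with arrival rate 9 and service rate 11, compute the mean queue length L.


rho = 9/11 = 0.8182
L = rho/(1-rho)
= 0.8182/0.1818
= 4.5000

4.5000


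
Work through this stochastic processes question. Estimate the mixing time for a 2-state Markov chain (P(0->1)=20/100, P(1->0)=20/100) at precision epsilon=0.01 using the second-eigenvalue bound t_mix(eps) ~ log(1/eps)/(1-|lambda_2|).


lambda_2 = |1 - p01 - p10| = |1 - 0.2000 - 0.2000| = 0.6000
t_mix ~ log(1/eps)/(1 - |lambda_2|)
= log(100)/(1 - 0.6000) = 4.6052/0.4000
= 11.5129

11.5129


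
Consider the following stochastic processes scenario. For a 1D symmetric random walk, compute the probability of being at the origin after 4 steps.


P(S(4) = 0) = C(4,2) / 4^2
= 6 / 16
= 0.3750

0.3750


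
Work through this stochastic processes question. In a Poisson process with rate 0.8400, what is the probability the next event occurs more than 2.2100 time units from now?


P(X > t) = exp(-lambda * t)
= exp(-0.8400 * 2.2100)
= exp(-1.8564) = 0.1562

0.1562


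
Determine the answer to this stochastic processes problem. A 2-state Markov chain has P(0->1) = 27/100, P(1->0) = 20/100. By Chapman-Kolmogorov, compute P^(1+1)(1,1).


P^2 = P^1 * P^1
Computing via matrix multiplication of the transition matrix.
Entry (1,1) of P^2 = 0.6940

0.6940


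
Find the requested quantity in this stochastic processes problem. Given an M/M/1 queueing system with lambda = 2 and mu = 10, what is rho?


rho = lambda/mu
= 2/10
= 0.2000

0.2000


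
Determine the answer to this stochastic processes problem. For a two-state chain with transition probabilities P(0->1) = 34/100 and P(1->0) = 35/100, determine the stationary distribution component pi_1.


Stationary distribution: pi_0 = p10/(p01+p10), pi_1 = p01/(p01+p10)
p01 = 0.3400, p10 = 0.3500
pi_1 = 0.4928

0.4928


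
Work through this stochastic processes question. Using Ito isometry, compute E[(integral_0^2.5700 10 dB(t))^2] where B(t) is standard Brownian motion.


By Ito isometry: E[(int f dB)^2] = int f^2 dt
= 10^2 * 2.5700
= 100 * 2.5700 = 257.0000

257.0000


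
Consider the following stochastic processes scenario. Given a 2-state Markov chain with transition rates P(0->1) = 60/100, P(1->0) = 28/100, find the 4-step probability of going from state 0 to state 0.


Computing P^4 by matrix multiplication.
P = [[0.4000, 0.6000], [0.2800, 0.7200]]
After raising P to the power 4:
P^4(0,0) = 0.3183

0.3183


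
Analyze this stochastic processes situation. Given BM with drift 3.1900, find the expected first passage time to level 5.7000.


Expected first passage time = a/mu
= 5.7000/3.1900
= 1.7868

1.7868


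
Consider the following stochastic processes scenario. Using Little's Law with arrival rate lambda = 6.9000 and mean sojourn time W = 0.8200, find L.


Little's Law: L = lambda * W
= 6.9000 * 0.8200
= 5.6580

5.6580


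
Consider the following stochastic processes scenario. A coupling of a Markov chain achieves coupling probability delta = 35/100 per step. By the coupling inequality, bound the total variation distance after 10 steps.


TV distance bound <= (1-delta)^n
= (1 - 0.3500)^10
= 0.6500^10
= 0.0135

0.0135


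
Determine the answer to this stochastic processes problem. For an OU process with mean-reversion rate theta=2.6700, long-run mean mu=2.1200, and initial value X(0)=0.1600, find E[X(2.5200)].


E[X(t)] = mu + (X(0) - mu)*exp(-theta*t)
= 2.1200 + (0.1600 - 2.1200)*exp(-2.6700*2.5200)
= 2.1200 + -1.9600 * 0.0012
= 2.1177

2.1177


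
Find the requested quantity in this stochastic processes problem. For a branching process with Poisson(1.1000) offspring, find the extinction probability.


Since mu = 1.1000 > 1, extinction prob q < 1.
Solve s = exp(mu*(s-1)) iteratively.
q = 0.8239

0.8239


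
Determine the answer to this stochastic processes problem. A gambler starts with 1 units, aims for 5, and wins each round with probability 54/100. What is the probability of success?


Gambler's ruin formula:
r = q/p = 0.4600/0.5400 = 0.8519
P(win) = (1 - r^i)/(1 - r^N)
= (1 - 0.8519^1)/(1 - 0.8519^5)
= 0.2687

0.2687


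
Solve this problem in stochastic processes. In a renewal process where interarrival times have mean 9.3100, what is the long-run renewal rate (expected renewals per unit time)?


Long-run renewal rate = 1/E(X)
= 1/9.3100
= 0.1074

0.1074


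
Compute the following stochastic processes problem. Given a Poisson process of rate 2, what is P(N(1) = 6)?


P(N(t)=k) = (lambda*t)^k * exp(-lambda*t) / k!
lambda*t = 2
= 2^6 * exp(-2) / 6!
= 64 * 0.1353 / 720
= 0.0120

0.0120


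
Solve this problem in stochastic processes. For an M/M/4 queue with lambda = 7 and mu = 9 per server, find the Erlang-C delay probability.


a = lambda/mu = 0.7778
rho = a/c = 0.1944
Erlang-C formula applied:
C(c,a) = 0.0087

0.0087


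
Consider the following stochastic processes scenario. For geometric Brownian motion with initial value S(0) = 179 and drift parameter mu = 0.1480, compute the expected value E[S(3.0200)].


E[S(t)] = S(0) * exp(mu * t)
= 179 * exp(0.1480 * 3.0200)
= 179 * 1.5636
= 279.8758

279.8758


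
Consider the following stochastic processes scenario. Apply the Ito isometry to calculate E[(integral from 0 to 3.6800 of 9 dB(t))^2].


By Ito isometry: E[(int f dB)^2] = int f^2 dt
= 9^2 * 3.6800
= 81 * 3.6800 = 298.0800

298.0800


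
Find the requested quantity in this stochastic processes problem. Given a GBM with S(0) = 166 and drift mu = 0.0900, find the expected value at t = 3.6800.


E[S(t)] = S(0) * exp(mu * t)
= 166 * exp(0.0900 * 3.6800)
= 166 * 1.3926
= 231.1780

231.1780


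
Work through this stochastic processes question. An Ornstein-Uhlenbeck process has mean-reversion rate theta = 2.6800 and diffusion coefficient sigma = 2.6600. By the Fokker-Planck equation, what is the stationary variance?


Stationary variance = sigma^2 / (2*theta)
= 2.6600^2 / (2*2.6800)
= 7.0756 / 5.3600
= 1.3201

1.3201


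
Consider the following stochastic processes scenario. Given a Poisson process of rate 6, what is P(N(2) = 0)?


P(N(t)=k) = (lambda*t)^k * exp(-lambda*t) / k!
lambda*t = 12
= 12^0 * exp(-12) / 0!
= 1 * 6.1442e-06 / 1
= 6.1442e-06

6.1442e-06


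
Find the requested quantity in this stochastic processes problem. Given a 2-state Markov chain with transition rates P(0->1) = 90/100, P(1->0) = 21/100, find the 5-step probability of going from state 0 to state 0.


Computing P^5 by matrix multiplication.
P = [[0.1000, 0.9000], [0.2100, 0.7900]]
After raising P to the power 5:
P^5(0,0) = 0.1892

0.1892


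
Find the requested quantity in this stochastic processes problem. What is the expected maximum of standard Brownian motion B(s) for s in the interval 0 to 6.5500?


E(max B(s)) = sqrt(2t/pi)
= sqrt(2*6.5500/pi)
= sqrt(4.1699)
= 2.0420

2.0420


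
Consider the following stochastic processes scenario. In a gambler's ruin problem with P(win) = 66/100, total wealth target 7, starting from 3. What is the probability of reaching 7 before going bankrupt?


Gambler's ruin formula:
r = q/p = 0.3400/0.6600 = 0.5152
P(win) = (1 - r^i)/(1 - r^N)
= (1 - 0.5152^3)/(1 - 0.5152^7)
= 0.8717

0.8717


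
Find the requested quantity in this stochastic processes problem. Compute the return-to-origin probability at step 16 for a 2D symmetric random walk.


P = C(16,8)^2 / 4^16
= 12870^2 / 4294967296
= 165636900 / 4294967296
= 0.0386

0.0386


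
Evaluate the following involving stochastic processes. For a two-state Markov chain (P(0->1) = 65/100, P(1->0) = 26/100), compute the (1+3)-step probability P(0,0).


P^4 = P^1 * P^3
Computing via matrix multiplication of the transition matrix.
Entry (0,0) of P^4 = 0.2858

0.2858


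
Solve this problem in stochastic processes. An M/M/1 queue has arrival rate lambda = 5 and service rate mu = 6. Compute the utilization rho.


rho = lambda/mu
= 5/6
= 0.8333

0.8333


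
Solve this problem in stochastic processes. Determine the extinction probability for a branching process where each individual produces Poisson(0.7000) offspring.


Since mu = 0.7000 <= 1, extinction probability = 1.

1.0000


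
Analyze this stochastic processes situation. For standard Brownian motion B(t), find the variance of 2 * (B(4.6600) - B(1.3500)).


Var(alpha*(B(t)-B(s))) = alpha^2 * (t-s)
= 2^2 * (4.6600 - 1.3500)
= 4 * 3.3100
= 13.2400

13.2400


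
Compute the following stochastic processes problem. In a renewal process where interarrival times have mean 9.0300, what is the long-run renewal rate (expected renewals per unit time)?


Long-run renewal rate = 1/E(X)
= 1/9.0300
= 0.1107

0.1107


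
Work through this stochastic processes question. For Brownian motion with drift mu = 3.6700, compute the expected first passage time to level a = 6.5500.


Expected first passage time = a/mu
= 6.5500/3.6700
= 1.7847

1.7847


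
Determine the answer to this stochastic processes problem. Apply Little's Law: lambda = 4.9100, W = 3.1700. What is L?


Little's Law: L = lambda * W
= 4.9100 * 3.1700
= 15.5647

15.5647


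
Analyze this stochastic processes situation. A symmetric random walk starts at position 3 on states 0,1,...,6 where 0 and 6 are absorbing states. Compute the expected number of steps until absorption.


For symmetric RW on 0,...,N with absorbing barriers, E(i) = i*(N-i)
E(3) = 3 * 3 = 9

9


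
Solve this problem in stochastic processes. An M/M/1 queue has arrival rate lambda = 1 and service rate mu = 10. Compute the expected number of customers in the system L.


rho = 1/10 = 0.1000
L = rho/(1-rho)
= 0.1000/0.9000
= 0.1111

0.1111


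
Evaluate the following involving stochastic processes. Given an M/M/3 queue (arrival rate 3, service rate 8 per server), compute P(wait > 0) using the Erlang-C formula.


a = lambda/mu = 0.3750
rho = a/c = 0.1250
Erlang-C formula applied:
C(c,a) = 0.0069

0.0069


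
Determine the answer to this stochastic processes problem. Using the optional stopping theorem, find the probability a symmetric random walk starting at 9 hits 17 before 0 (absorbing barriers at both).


By optional stopping theorem: E(M at tau) = M(0) = 9
P(hit 17)*17 + P(hit 0)*0 = 9
P(hit 17) = (9 - 0)/(17 - 0) = 9/17 = 0.5294

0.5294


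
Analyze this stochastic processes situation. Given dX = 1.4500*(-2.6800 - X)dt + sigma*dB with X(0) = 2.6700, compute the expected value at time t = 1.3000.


E[X(t)] = mu + (X(0) - mu)*exp(-theta*t)
= -2.6800 + (2.6700 - -2.6800)*exp(-1.4500*1.3000)
= -2.6800 + 5.3500 * 0.1518
= -1.8677

-1.8677


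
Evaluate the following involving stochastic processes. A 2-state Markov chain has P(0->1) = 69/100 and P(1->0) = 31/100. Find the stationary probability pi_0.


Stationary distribution: pi_0 = p10/(p01+p10), pi_1 = p01/(p01+p10)
p01 = 0.6900, p10 = 0.3100
pi_0 = 0.3100

0.3100


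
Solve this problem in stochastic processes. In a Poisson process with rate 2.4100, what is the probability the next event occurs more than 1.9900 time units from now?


P(X > t) = exp(-lambda * t)
= exp(-2.4100 * 1.9900)
= exp(-4.7959) = 0.0083

0.0083


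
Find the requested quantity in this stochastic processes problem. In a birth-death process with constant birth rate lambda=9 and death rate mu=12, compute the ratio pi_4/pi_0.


For birth-death process, pi_n/pi_0 = (lambda/mu)^n
= (9/12)^4
= 0.3164

0.3164


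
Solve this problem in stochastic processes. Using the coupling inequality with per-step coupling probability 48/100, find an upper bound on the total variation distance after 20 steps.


TV distance bound <= (1-delta)^n
= (1 - 0.4800)^20
= 0.5200^20
= 2.0896e-06

2.0896e-06


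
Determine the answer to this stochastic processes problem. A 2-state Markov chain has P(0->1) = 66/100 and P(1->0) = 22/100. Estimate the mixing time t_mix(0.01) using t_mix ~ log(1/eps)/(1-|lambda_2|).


lambda_2 = |1 - p01 - p10| = |1 - 0.6600 - 0.2200| = 0.1200
t_mix ~ log(1/eps)/(1 - |lambda_2|)
= log(100)/(1 - 0.1200) = 4.6052/0.8800
= 5.2331

5.2331


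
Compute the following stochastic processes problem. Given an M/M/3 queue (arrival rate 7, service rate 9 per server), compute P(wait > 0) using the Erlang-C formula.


a = lambda/mu = 0.7778
rho = a/c = 0.2593
Erlang-C formula applied:
C(c,a) = 0.0484

0.0484


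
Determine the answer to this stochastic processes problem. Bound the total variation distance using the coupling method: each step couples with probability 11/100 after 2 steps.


TV distance bound <= (1-delta)^n
= (1 - 0.1100)^2
= 0.8900^2
= 0.7921

0.7921


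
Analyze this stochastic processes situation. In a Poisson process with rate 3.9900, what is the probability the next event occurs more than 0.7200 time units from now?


P(X > t) = exp(-lambda * t)
= exp(-3.9900 * 0.7200)
= exp(-2.8728) = 0.0565

0.0565


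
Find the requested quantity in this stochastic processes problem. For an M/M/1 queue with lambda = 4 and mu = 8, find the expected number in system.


rho = 4/8 = 0.5000
L = rho/(1-rho)
= 0.5000/0.5000
= 1.0000

1.0000


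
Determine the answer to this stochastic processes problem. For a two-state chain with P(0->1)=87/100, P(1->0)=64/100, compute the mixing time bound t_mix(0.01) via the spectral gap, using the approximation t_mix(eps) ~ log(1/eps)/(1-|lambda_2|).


lambda_2 = |1 - p01 - p10| = |1 - 0.8700 - 0.6400| = 0.5100
t_mix ~ log(1/eps)/(1 - |lambda_2|)
= log(100)/(1 - 0.5100) = 4.6052/0.4900
= 9.3983

9.3983


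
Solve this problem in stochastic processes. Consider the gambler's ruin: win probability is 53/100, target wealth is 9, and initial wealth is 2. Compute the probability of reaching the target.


Gambler's ruin formula:
r = q/p = 0.4700/0.5300 = 0.8868
P(win) = (1 - r^i)/(1 - r^N)
= (1 - 0.8868^2)/(1 - 0.8868^9)
= 0.3232

0.3232


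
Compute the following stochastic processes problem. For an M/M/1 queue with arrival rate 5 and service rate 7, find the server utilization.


rho = lambda/mu
= 5/7
= 0.7143

0.7143


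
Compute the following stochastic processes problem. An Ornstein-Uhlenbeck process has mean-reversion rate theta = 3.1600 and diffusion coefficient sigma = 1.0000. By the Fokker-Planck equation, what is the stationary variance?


Stationary variance = sigma^2 / (2*theta)
= 1.0000^2 / (2*3.1600)
= 1.0000 / 6.3200
= 0.1582

0.1582


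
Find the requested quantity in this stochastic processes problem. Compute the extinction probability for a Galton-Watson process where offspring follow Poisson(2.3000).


Since mu = 2.3000 > 1, extinction prob q < 1.
Solve s = exp(mu*(s-1)) iteratively.
q = 0.1376

0.1376


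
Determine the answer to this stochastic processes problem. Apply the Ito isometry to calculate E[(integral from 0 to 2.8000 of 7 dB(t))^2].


By Ito isometry: E[(int f dB)^2] = int f^2 dt
= 7^2 * 2.8000
= 49 * 2.8000 = 137.2000

137.2000


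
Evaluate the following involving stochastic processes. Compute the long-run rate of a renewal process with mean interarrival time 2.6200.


Long-run renewal rate = 1/E(X)
= 1/2.6200
= 0.3817

0.3817


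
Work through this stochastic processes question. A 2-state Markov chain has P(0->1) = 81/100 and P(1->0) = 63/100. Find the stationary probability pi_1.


Stationary distribution: pi_0 = p10/(p01+p10), pi_1 = p01/(p01+p10)
p01 = 0.8100, p10 = 0.6300
pi_1 = 0.5625

0.5625


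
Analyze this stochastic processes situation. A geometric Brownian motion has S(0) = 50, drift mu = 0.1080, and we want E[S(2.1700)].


E[S(t)] = S(0) * exp(mu * t)
= 50 * exp(0.1080 * 2.1700)
= 50 * 1.2641
= 63.2050

63.2050


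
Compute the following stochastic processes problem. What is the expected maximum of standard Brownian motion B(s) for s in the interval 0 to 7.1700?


E(max B(s)) = sqrt(2t/pi)
= sqrt(2*7.1700/pi)
= sqrt(4.5646)
= 2.1365

2.1365


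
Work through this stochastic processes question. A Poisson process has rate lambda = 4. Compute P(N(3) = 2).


P(N(t)=k) = (lambda*t)^k * exp(-lambda*t) / k!
lambda*t = 12
= 12^2 * exp(-12) / 2!
= 144 * 6.1442e-06 / 2
= 4.4238e-04

4.4238e-04


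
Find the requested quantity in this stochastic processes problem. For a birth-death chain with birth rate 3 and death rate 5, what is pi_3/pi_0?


For birth-death process, pi_n/pi_0 = (lambda/mu)^n
= (3/5)^3
= 0.2160

0.2160


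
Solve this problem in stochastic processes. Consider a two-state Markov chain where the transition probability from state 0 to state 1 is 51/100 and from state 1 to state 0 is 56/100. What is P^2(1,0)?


Computing P^2 by matrix multiplication.
P = [[0.4900, 0.5100], [0.5600, 0.4400]]
After raising P to the power 2:
P^2(1,0) = 0.5208

0.5208


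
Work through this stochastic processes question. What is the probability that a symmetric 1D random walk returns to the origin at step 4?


P(S(4) = 0) = C(4,2) / 4^2
= 6 / 16
= 0.3750

0.3750


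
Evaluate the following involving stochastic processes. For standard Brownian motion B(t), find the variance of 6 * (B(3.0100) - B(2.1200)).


Var(alpha*(B(t)-B(s))) = alpha^2 * (t-s)
= 6^2 * (3.0100 - 2.1200)
= 36 * 0.8900
= 32.0400

32.0400


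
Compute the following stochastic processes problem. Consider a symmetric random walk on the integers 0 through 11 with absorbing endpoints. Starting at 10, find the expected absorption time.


For symmetric RW on 0,...,N with absorbing barriers, E(i) = i*(N-i)
E(10) = 10 * 1 = 10

10


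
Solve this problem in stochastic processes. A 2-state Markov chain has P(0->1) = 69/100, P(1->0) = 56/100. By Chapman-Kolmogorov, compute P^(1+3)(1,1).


P^4 = P^1 * P^3
Computing via matrix multiplication of the transition matrix.
Entry (1,1) of P^4 = 0.5537

0.5537


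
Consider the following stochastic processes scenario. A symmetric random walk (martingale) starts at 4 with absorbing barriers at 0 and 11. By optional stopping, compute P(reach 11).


By optional stopping theorem: E(M at tau) = M(0) = 4
P(hit 11)*11 + P(hit 0)*0 = 4
P(hit 11) = (4 - 0)/(11 - 0) = 4/11 = 0.3636

0.3636


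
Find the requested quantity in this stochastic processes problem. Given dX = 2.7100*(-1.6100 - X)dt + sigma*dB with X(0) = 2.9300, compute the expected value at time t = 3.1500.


E[X(t)] = mu + (X(0) - mu)*exp(-theta*t)
= -1.6100 + (2.9300 - -1.6100)*exp(-2.7100*3.1500)
= -1.6100 + 4.5400 * 1.9618e-04
= -1.6091

-1.6091


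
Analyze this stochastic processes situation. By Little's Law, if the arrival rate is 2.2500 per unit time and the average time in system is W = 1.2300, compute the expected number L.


Little's Law: L = lambda * W
= 2.2500 * 1.2300
= 2.7675

2.7675


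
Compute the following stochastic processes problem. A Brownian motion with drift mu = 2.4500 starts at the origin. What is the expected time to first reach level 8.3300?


Expected first passage time = a/mu
= 8.3300/2.4500
= 3.4000

3.4000


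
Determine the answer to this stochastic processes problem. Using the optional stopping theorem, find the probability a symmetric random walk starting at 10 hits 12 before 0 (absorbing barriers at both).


By optional stopping theorem: E(M at tau) = M(0) = 10
P(hit 12)*12 + P(hit 0)*0 = 10
P(hit 12) = (10 - 0)/(12 - 0) = 5/6 = 0.8333

0.8333


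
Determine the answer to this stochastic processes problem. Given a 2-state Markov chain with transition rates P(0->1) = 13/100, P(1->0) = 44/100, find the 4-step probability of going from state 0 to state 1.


Computing P^4 by matrix multiplication.
P = [[0.8700, 0.1300], [0.4400, 0.5600]]
After raising P to the power 4:
P^4(0,1) = 0.2203

0.2203


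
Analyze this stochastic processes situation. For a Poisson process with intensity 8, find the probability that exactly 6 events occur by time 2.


P(N(t)=k) = (lambda*t)^k * exp(-lambda*t) / k!
lambda*t = 16
= 16^6 * exp(-16) / 6!
= 16777216 * 1.1254e-07 / 720
= 0.0026

0.0026


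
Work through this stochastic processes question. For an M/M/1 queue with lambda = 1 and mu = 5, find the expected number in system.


rho = 1/5 = 0.2000
L = rho/(1-rho)
= 0.2000/0.8000
= 0.2500

0.2500


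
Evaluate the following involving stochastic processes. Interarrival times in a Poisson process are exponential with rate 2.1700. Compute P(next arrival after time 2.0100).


P(X > t) = exp(-lambda * t)
= exp(-2.1700 * 2.0100)
= exp(-4.3617) = 0.0128

0.0128


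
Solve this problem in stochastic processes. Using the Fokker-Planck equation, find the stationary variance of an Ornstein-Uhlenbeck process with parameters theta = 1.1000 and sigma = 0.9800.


Stationary variance = sigma^2 / (2*theta)
= 0.9800^2 / (2*1.1000)
= 0.9604 / 2.2000
= 0.4365

0.4365


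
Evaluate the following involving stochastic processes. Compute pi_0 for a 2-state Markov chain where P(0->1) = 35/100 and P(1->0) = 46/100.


Stationary distribution: pi_0 = p10/(p01+p10), pi_1 = p01/(p01+p10)
p01 = 0.3500, p10 = 0.4600
pi_0 = 0.5679

0.5679


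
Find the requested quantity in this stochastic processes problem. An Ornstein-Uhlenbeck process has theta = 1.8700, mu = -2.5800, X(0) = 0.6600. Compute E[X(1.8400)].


E[X(t)] = mu + (X(0) - mu)*exp(-theta*t)
= -2.5800 + (0.6600 - -2.5800)*exp(-1.8700*1.8400)
= -2.5800 + 3.2400 * 0.0320
= -2.4762

-2.4762


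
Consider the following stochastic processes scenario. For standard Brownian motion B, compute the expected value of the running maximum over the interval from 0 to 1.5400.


E(max B(s)) = sqrt(2t/pi)
= sqrt(2*1.5400/pi)
= sqrt(0.9804)
= 0.9901

0.9901


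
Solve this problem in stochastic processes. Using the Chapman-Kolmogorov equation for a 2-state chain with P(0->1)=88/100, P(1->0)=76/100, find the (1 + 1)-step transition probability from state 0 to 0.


P^2 = P^1 * P^1
Computing via matrix multiplication of the transition matrix.
Entry (0,0) of P^2 = 0.6832

0.6832


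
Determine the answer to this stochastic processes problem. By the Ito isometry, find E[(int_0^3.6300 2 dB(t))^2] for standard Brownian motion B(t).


By Ito isometry: E[(int f dB)^2] = int f^2 dt
= 2^2 * 3.6300
= 4 * 3.6300 = 14.5200

14.5200


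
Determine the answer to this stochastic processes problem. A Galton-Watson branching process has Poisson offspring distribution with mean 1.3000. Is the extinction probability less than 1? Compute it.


Since mu = 1.3000 > 1, extinction prob q < 1.
Solve s = exp(mu*(s-1)) iteratively.
q = 0.5770

0.5770


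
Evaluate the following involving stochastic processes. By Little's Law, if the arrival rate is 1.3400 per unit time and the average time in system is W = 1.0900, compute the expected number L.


Little's Law: L = lambda * W
= 1.3400 * 1.0900
= 1.4606

1.4606


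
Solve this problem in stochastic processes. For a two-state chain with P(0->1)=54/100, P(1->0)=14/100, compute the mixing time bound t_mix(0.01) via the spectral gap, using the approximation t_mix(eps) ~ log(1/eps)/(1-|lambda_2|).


lambda_2 = |1 - p01 - p10| = |1 - 0.5400 - 0.1400| = 0.3200
t_mix ~ log(1/eps)/(1 - |lambda_2|)
= log(100)/(1 - 0.3200) = 4.6052/0.6800
= 6.7723

6.7723


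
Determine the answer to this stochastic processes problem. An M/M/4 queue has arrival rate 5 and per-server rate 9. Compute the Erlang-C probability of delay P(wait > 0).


a = lambda/mu = 0.5556
rho = a/c = 0.1389
Erlang-C formula applied:
C(c,a) = 0.0026

0.0026


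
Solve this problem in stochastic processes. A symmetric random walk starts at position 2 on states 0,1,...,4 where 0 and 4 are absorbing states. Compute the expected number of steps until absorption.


For symmetric RW on 0,...,N with absorbing barriers, E(i) = i*(N-i)
E(2) = 2 * 2 = 4

4


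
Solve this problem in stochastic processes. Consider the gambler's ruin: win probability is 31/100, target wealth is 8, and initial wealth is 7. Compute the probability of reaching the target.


Gambler's ruin formula:
r = q/p = 0.6900/0.3100 = 2.2258
P(win) = (1 - r^i)/(1 - r^N)
= (1 - 2.2258^7)/(1 - 2.2258^8)
= 0.4484

0.4484


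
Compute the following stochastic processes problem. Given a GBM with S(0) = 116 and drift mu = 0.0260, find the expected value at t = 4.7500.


E[S(t)] = S(0) * exp(mu * t)
= 116 * exp(0.0260 * 4.7500)
= 116 * 1.1315
= 131.2482

131.2482


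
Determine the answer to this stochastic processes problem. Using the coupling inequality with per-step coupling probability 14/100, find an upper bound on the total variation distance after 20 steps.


TV distance bound <= (1-delta)^n
= (1 - 0.1400)^20
= 0.8600^20
= 0.0490

0.0490


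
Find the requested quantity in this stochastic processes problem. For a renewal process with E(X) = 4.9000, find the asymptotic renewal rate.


Long-run renewal rate = 1/E(X)
= 1/4.9000
= 0.2041

0.2041


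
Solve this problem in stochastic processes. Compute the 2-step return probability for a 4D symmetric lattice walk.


P(return in 2 steps) = P(reverse first step) = 1/(2d)
= 1/8
= 0.1250

0.1250


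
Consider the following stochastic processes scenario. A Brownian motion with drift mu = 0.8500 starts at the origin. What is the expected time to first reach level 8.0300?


Expected first passage time = a/mu
= 8.0300/0.8500
= 9.4471

9.4471


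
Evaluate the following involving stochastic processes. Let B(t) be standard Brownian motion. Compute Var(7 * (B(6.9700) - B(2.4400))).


Var(alpha*(B(t)-B(s))) = alpha^2 * (t-s)
= 7^2 * (6.9700 - 2.4400)
= 49 * 4.5300
= 221.9700

221.9700


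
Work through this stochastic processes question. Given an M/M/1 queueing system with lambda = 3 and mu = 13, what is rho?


rho = lambda/mu
= 3/13
= 0.2308

0.2308


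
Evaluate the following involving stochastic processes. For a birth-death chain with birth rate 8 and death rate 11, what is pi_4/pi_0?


For birth-death process, pi_n/pi_0 = (lambda/mu)^n
= (8/11)^4
= 0.2798

0.2798


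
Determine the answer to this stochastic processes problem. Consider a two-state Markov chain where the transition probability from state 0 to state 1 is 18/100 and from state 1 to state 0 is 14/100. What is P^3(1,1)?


Computing P^3 by matrix multiplication.
P = [[0.8200, 0.1800], [0.1400, 0.8600]]
After raising P to the power 3:
P^3(1,1) = 0.7001

0.7001


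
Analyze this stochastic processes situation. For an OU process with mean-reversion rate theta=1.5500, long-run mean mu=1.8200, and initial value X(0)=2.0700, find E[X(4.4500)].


E[X(t)] = mu + (X(0) - mu)*exp(-theta*t)
= 1.8200 + (2.0700 - 1.8200)*exp(-1.5500*4.4500)
= 1.8200 + 0.2500 * 0.0010
= 1.8203

1.8203


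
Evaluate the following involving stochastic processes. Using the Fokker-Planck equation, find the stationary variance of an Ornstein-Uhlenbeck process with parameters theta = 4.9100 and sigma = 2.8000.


Stationary variance = sigma^2 / (2*theta)
= 2.8000^2 / (2*4.9100)
= 7.8400 / 9.8200
= 0.7984

0.7984


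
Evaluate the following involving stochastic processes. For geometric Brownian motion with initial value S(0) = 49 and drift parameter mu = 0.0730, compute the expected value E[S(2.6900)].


E[S(t)] = S(0) * exp(mu * t)
= 49 * exp(0.0730 * 2.6900)
= 49 * 1.2170
= 59.6319

59.6319


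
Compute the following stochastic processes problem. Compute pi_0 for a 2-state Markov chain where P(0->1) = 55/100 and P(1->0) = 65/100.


Stationary distribution: pi_0 = p10/(p01+p10), pi_1 = p01/(p01+p10)
p01 = 0.5500, p10 = 0.6500
pi_0 = 0.5417

0.5417


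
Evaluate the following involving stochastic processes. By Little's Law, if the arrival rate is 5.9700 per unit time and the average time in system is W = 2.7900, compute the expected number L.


Little's Law: L = lambda * W
= 5.9700 * 2.7900
= 16.6563

16.6563


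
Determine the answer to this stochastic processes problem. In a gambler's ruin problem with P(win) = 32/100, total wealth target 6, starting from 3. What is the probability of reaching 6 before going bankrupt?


Gambler's ruin formula:
r = q/p = 0.6800/0.3200 = 2.1250
P(win) = (1 - r^i)/(1 - r^N)
= (1 - 2.1250^3)/(1 - 2.1250^6)
= 0.0944

0.0944


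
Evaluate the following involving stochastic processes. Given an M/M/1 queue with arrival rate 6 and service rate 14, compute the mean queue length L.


rho = 6/14 = 0.4286
L = rho/(1-rho)
= 0.4286/0.5714
= 0.7500

0.7500


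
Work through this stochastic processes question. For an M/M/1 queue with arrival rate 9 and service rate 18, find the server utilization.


rho = lambda/mu
= 9/18
= 0.5000

0.5000


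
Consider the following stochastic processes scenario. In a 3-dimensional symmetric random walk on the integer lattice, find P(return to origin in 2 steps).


P(return in 2 steps) = P(reverse first step) = 1/(2d)
= 1/6
= 0.1667

0.1667


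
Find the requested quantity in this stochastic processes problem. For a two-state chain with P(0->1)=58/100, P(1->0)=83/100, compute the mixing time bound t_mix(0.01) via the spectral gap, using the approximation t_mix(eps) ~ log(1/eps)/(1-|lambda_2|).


lambda_2 = |1 - p01 - p10| = |1 - 0.5800 - 0.8300| = 0.4100
t_mix ~ log(1/eps)/(1 - |lambda_2|)
= log(100)/(1 - 0.4100) = 4.6052/0.5900
= 7.8054

7.8054


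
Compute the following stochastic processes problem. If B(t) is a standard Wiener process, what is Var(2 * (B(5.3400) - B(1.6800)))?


Var(alpha*(B(t)-B(s))) = alpha^2 * (t-s)
= 2^2 * (5.3400 - 1.6800)
= 4 * 3.6600
= 14.6400

14.6400


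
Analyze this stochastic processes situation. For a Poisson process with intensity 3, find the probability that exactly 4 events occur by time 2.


P(N(t)=k) = (lambda*t)^k * exp(-lambda*t) / k!
lambda*t = 6
= 6^4 * exp(-6) / 4!
= 1296 * 0.0025 / 24
= 0.1339

0.1339


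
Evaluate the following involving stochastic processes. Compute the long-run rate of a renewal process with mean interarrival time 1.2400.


Long-run renewal rate = 1/E(X)
= 1/1.2400
= 0.8065

0.8065


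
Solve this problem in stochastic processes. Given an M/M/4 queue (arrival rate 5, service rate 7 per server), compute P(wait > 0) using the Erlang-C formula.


a = lambda/mu = 0.7143
rho = a/c = 0.1786
Erlang-C formula applied:
C(c,a) = 0.0065

0.0065


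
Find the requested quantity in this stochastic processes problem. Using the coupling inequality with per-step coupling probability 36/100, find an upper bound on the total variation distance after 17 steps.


TV distance bound <= (1-delta)^n
= (1 - 0.3600)^17
= 0.6400^17
= 5.0706e-04

5.0706e-04


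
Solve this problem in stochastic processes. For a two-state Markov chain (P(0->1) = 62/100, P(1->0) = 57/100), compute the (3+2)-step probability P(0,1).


P^5 = P^3 * P^2
Computing via matrix multiplication of the transition matrix.
Entry (0,1) of P^5 = 0.5211

0.5211


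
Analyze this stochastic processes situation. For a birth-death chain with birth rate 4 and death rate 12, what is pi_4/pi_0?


For birth-death process, pi_n/pi_0 = (lambda/mu)^n
= (4/12)^4
= 0.0123

0.0123


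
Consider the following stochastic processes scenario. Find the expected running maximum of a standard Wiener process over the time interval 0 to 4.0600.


E(max B(s)) = sqrt(2t/pi)
= sqrt(2*4.0600/pi)
= sqrt(2.5847)
= 1.6077

1.6077


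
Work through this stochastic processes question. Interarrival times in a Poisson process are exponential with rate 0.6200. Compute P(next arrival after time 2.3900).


P(X > t) = exp(-lambda * t)
= exp(-0.6200 * 2.3900)
= exp(-1.4818) = 0.2272

0.2272


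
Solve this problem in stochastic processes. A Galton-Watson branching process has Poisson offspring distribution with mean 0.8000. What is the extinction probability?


Since mu = 0.8000 <= 1, extinction probability = 1.

1.0000


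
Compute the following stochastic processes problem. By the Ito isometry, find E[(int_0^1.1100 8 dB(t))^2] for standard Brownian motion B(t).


By Ito isometry: E[(int f dB)^2] = int f^2 dt
= 8^2 * 1.1100
= 64 * 1.1100 = 71.0400

71.0400


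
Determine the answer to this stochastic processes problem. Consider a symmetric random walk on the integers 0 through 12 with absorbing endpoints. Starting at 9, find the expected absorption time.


For symmetric RW on 0,...,N with absorbing barriers, E(i) = i*(N-i)
E(9) = 9 * 3 = 27

27


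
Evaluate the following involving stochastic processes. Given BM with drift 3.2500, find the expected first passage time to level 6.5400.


Expected first passage time = a/mu
= 6.5400/3.2500
= 2.0123

2.0123


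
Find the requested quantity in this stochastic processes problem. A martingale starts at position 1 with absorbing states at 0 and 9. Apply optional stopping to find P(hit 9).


By optional stopping theorem: E(M at tau) = M(0) = 1
P(hit 9)*9 + P(hit 0)*0 = 1
P(hit 9) = (1 - 0)/(9 - 0) = 1/9 = 0.1111

0.1111


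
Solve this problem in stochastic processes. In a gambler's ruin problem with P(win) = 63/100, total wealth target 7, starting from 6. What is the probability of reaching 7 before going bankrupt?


Gambler's ruin formula:
r = q/p = 0.3700/0.6300 = 0.5873
P(win) = (1 - r^i)/(1 - r^N)
= (1 - 0.5873^6)/(1 - 0.5873^7)
= 0.9826

0.9826


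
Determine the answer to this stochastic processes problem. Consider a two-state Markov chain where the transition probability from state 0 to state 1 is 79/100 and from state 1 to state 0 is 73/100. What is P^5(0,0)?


Computing P^5 by matrix multiplication.
P = [[0.2100, 0.7900], [0.7300, 0.2700]]
After raising P to the power 5:
P^5(0,0) = 0.4605

0.4605


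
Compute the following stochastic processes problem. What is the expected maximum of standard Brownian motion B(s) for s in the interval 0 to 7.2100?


E(max B(s)) = sqrt(2t/pi)
= sqrt(2*7.2100/pi)
= sqrt(4.5900)
= 2.1424

2.1424


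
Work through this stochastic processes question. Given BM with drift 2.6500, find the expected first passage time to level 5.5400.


Expected first passage time = a/mu
= 5.5400/2.6500
= 2.0906

2.0906


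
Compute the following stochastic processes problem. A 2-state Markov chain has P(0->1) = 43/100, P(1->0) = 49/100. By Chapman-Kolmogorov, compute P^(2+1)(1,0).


P^3 = P^2 * P^1
Computing via matrix multiplication of the transition matrix.
Entry (1,0) of P^3 = 0.5323

0.5323


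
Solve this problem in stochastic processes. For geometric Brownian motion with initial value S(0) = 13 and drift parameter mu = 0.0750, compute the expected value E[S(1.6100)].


E[S(t)] = S(0) * exp(mu * t)
= 13 * exp(0.0750 * 1.6100)
= 13 * 1.1283
= 14.6685

14.6685


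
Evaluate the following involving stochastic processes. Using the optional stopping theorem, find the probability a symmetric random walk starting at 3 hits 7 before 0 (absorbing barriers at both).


By optional stopping theorem: E(M at tau) = M(0) = 3
P(hit 7)*7 + P(hit 0)*0 = 3
P(hit 7) = (3 - 0)/(7 - 0) = 3/7 = 0.4286

0.4286


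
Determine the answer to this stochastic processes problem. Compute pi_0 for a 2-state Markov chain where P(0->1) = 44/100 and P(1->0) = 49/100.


Stationary distribution: pi_0 = p10/(p01+p10), pi_1 = p01/(p01+p10)
p01 = 0.4400, p10 = 0.4900
pi_0 = 0.5269

0.5269


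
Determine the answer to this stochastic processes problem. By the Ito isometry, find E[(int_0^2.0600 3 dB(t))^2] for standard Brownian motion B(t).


By Ito isometry: E[(int f dB)^2] = int f^2 dt
= 3^2 * 2.0600
= 9 * 2.0600 = 18.5400

18.5400


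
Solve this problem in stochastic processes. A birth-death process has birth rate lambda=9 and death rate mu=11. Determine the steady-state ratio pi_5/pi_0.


For birth-death process, pi_n/pi_0 = (lambda/mu)^n
= (9/11)^5
= 0.3666

0.3666


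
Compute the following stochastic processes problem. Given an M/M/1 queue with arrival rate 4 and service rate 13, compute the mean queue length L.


rho = 4/13 = 0.3077
L = rho/(1-rho)
= 0.3077/0.6923
= 0.4444

0.4444


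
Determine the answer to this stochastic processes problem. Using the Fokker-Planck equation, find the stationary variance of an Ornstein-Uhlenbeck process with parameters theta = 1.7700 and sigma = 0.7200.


Stationary variance = sigma^2 / (2*theta)
= 0.7200^2 / (2*1.7700)
= 0.5184 / 3.5400
= 0.1464

0.1464


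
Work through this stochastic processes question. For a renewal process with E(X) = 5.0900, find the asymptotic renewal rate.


Long-run renewal rate = 1/E(X)
= 1/5.0900
= 0.1965

0.1965


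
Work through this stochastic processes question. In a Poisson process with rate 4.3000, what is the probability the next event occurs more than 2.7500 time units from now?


P(X > t) = exp(-lambda * t)
= exp(-4.3000 * 2.7500)
= exp(-11.8250) = 7.3193e-06

7.3193e-06


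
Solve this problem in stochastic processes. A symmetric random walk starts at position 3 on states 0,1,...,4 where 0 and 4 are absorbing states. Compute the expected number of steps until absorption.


For symmetric RW on 0,...,N with absorbing barriers, E(i) = i*(N-i)
E(3) = 3 * 1 = 3

3


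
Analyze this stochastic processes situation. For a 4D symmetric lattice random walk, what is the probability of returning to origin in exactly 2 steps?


P(return in 2 steps) = P(reverse first step) = 1/(2d)
= 1/8
= 0.1250

0.1250


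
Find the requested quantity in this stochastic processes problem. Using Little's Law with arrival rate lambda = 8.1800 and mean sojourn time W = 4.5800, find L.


Little's Law: L = lambda * W
= 8.1800 * 4.5800
= 37.4644

37.4644


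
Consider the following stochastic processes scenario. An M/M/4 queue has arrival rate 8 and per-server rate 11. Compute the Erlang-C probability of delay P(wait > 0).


a = lambda/mu = 0.7273
rho = a/c = 0.1818
Erlang-C formula applied:
C(c,a) = 0.0069

0.0069


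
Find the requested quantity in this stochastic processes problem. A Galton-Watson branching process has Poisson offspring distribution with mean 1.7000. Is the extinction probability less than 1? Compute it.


Since mu = 1.7000 > 1, extinction prob q < 1.
Solve s = exp(mu*(s-1)) iteratively.
q = 0.3088

0.3088


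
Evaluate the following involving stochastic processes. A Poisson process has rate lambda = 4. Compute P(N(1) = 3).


P(N(t)=k) = (lambda*t)^k * exp(-lambda*t) / k!
lambda*t = 4
= 4^3 * exp(-4) / 3!
= 64 * 0.0183 / 6
= 0.1954

0.1954


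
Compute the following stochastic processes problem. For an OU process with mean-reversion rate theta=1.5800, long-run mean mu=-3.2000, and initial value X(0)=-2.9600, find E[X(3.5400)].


E[X(t)] = mu + (X(0) - mu)*exp(-theta*t)
= -3.2000 + (-2.9600 - -3.2000)*exp(-1.5800*3.5400)
= -3.2000 + 0.2400 * 0.0037
= -3.1991

-3.1991


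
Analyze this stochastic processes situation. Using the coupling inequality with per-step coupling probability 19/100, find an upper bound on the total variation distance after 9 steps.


TV distance bound <= (1-delta)^n
= (1 - 0.1900)^9
= 0.8100^9
= 0.1501

0.1501
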